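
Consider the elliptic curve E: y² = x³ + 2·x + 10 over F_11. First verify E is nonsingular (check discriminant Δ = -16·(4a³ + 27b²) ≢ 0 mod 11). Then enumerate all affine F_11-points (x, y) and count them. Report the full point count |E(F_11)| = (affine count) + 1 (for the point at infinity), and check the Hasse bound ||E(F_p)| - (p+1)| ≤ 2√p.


Affine points = {(2, 0), (4, 4), (4, 7), (7, 2), (7, 9), (9, 3), (9, 8)}; affine count = 7; |E(F_11)| = 8.

Discriminant check: Δ ∝ 4a³ + 27b² = 4·2³ + 27·10² = 4·8 + 27·100 ≡ 4 (mod 11). Nonzero ⇒ E is nonsingular.
For each x ∈ F_11, compute rhs = x³ + 2·x + 10 mod 11, then count y ∈ F_11 with y² ≡ rhs.
  x = 0: rhs = 10, matching y values: none (0 points).
  x = 1: rhs = 2, matching y values: none (0 points).
  x = 2: rhs = 0, matching y values: 0 (1 points).
  x = 3: rhs = 10, matching y values: none (0 points).
  x = 4: rhs = 5, matching y values: 4, 7 (2 points).
  x = 5: rhs = 2, matching y values: none (0 points).
  x = 6: rhs = 7, matching y values: none (0 points).
  x = 7: rhs = 4, matching y values: 2, 9 (2 points).
  x = 8: rhs = 10, matching y values: none (0 points).
  x = 9: rhs = 9, matching y values: 3, 8 (2 points).
  x = 10: rhs = 7, matching y values: none (0 points).
Total affine count: 7.
Full point count |E(F_11)| = 7 + 1 = 8.
Hasse bound: |8 − (11+1)| = |-4| = 4 ≤ 2√11 ≈ 6.6332 ✓.


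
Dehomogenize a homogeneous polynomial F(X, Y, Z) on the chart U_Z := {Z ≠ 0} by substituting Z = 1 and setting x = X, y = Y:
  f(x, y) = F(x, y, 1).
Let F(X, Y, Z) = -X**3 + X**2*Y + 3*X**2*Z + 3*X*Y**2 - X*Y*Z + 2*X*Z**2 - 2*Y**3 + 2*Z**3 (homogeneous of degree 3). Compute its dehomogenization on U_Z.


f(x, y) = -x**3 + x**2*y + 3*x**2 + 3*x*y**2 - x*y + 2*x - 2*y**3 + 2

On U_Z we set Z = 1. Each monomial c·X^i·Y^j·Z^k in F becomes c·x^i·y^j·1^k = c·x^i·y^j.
Substituting Z = 1: F(X, Y, 1) = -x**3 + x**2*y + 3*x**2 + 3*x*y**2 - x*y + 2*x - 2*y**3 + 2.
Note: deg(f) ≤ deg(F) = 3; strict inequality happens when F is divisible by Z (lost terms).


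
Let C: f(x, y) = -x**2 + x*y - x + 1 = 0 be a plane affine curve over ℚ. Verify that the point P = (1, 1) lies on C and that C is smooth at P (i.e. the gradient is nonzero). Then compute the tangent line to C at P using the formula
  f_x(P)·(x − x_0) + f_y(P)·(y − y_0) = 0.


Tangent line at P: -2*x + y + 1 = 0.

Step 1: f(1, 1) = 0, so P lies on C.
Step 2: partial derivatives
  f_x(x, y) = -2*x + y - 1, f_y(x, y) = x.
  f_x(P) = -2, f_y(P) = 1 (gradient nonzero, so P is smooth).
Step 3: tangent line at P: -2·(x − 1) + 1·(y − 1) = 0.
Expanding: -2*x + y + 1 = 0.


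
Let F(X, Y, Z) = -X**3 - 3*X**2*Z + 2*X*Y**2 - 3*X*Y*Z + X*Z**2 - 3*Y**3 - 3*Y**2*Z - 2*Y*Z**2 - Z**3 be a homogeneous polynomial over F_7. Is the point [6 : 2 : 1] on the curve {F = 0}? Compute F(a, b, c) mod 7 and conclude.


F(6,2,1) ≡ 3 (mod 7); P is NOT on the curve.

Evaluate F(6, 2, 1) term-by-term (mod 7).
  -X**3 ↦ -1·216·1·1 = -216
  -3*X**2*Z ↦ -3·36·1·1 = -108
  2*X*Y**2 ↦ 2·6·4·1 = 48
  -3*X*Y*Z ↦ -3·6·2·1 = -36
  X*Z**2 ↦ 1·6·1·1 = 6
  -3*Y**3 ↦ -3·1·8·1 = -24
  -3*Y**2*Z ↦ -3·1·4·1 = -12
  -2*Y*Z**2 ↦ -2·1·2·1 = -4
  -Z**3 ↦ -1·1·1·1 = -1
Sum: F(6, 2, 1) = (-216) + (-108) + (48) + (-36) + (6) + (-24) + (-12) + (-4) + (-1) = -347.
Reducing mod 7: -347 ≡ 3 (mod 7).
Since F(a, b, c) ≡ 3 ≠ 0 (mod 7), P does NOT lie on the curve.


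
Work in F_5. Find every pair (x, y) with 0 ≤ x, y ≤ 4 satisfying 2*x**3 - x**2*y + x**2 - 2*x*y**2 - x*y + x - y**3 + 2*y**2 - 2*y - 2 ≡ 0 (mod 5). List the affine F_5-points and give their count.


Affine F_5-points: {(2, 0), (3, 1), (3, 4), (4, 2)}; count = 4.

For each of the 25 pairs (x, y) ∈ F_5², evaluate f(x, y) mod 5. Record the zeros.
  x = 0: [0↦3, 1↦2, 2↦4, 3↦3, 4↦3]  zeros at y ∈ ∅
  x = 1: [0↦2, 1↦2, 2↦1, 3↦3, 4↦2]  zeros at y ∈ ∅
  x = 2: [0↦0, 1↦4, 2↦3, 3↦1, 4↦2]  zeros at y ∈ {0}
  x = 3: [0↦4, 1↦0, 2↦2, 3↦4, 4↦0]  zeros at y ∈ {1, 4}
  x = 4: [0↦1, 1↦2, 2↦0, 3↦4, 4↦3]  zeros at y ∈ {2}
Collecting zeros: affine points = {(2, 0), (3, 1), (3, 4), (4, 2)}.
Total count |C(F_5)_aff| = 4.


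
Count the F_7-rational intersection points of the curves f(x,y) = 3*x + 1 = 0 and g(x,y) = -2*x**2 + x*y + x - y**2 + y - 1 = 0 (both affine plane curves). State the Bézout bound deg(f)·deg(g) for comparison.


Common zeros: {(2, 0), (2, 3)}; count = 2; Bézout bound = 2.

deg(f) = 1, deg(g) = 2, so Bézout bound = 2.
Scan x ∈ F_7. For each x, list the y ∈ F_7 with f(x, y) ≡ 0 and those with g(x, y) ≡ 0 (mod 7); the common zeros in that column are the intersection.
  x = 0: f ≡ 0 at y ∈ ∅; g ≡ 0 at y ∈ {3, 5}; common: ∅.
  x = 1: f ≡ 0 at y ∈ ∅; g ≡ 0 at y ∈ ∅; common: ∅.
  x = 2: f ≡ 0 at y ∈ {0, 1, 2, 3, 4, 5, 6}; g ≡ 0 at y ∈ {0, 3}; common: {0, 3}.
  x = 3: f ≡ 0 at y ∈ ∅; g ≡ 0 at y ∈ {5, 6}; common: ∅.
  x = 4: f ≡ 0 at y ∈ ∅; g ≡ 0 at y ∈ {6}; common: ∅.
  x = 5: f ≡ 0 at y ∈ ∅; g ≡ 0 at y ∈ ∅; common: ∅.
  x = 6: f ≡ 0 at y ∈ ∅; g ≡ 0 at y ∈ ∅; common: ∅.
Collecting: common zeros = {(2, 0), (2, 3)}, so the count is 2.
Comparison with the Bézout bound: 2 ≤ 2 = deg(f)·deg(g), as expected for curves with no common component (the bound is attained).


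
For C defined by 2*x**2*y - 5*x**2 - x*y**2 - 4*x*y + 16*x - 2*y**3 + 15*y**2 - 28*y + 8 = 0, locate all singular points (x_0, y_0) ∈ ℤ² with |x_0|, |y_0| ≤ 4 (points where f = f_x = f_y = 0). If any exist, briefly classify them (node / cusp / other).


Singular points: {(2, 2)}; classification: node.

Compute partial derivatives:
  f_x = 4*x*y - 10*x - y**2 - 4*y + 16.
  f_y = 2*x**2 - 2*x*y - 4*x - 6*y**2 + 30*y - 28.
Scan x_0 ∈ {−4, ..., 4}. For each x_0, f_y(x_0, y) is a polynomial in y; find its integer roots y ∈ {−4, ..., 4}, then test f_x and f at those candidates.
  x = -4: f_y(-4, y) = -6*y**2 + 38*y + 20; no integer root y with |y| ≤ 4.
  x = -3: f_y(-3, y) = -6*y**2 + 36*y + 2; no integer root y with |y| ≤ 4.
  x = -2: f_y(-2, y) = -6*y**2 + 34*y - 12; no integer root y with |y| ≤ 4.
  x = -1: f_y(-1, y) = -6*y**2 + 32*y - 22; no integer root y with |y| ≤ 4.
  x = 0: f_y(0, y) = -6*y**2 + 30*y - 28; no integer root y with |y| ≤ 4.
  x = 1: f_y(1, y) = -6*y**2 + 28*y - 30; vanishes at y ∈ {3}. (1, 3): f_x = -3 ≠ 0.
  x = 2: f_y(2, y) = -6*y**2 + 26*y - 28; vanishes at y ∈ {2}. (2, 2): f_x = 0, f = 0 — SINGULAR.
  x = 3: f_y(3, y) = -6*y**2 + 24*y - 22; no integer root y with |y| ≤ 4.
  x = 4: f_y(4, y) = -6*y**2 + 22*y - 12; vanishes at y ∈ {3}. (4, 3): f_x = 3 ≠ 0.
Only singular point on the grid: (2, 2).
Classify: substitute x = 2 + u, y = 2 + v and expand: f = 2*u**2*v - u**2 - u*v**2 - 2*v**3 + v**2.
No constant or linear terms (consistent with a singular point). Quadratic part: -u**2 + v**2. Cubic part: 2*u**2*v - u*v**2 - 2*v**3.
The quadratic part v**2 - u**2 = (v − u)(v + u) splits into two distinct linear factors, so there are two distinct tangent lines y − 2 = ±(x − 2) — this is a node (ordinary double point).
Classification: node.


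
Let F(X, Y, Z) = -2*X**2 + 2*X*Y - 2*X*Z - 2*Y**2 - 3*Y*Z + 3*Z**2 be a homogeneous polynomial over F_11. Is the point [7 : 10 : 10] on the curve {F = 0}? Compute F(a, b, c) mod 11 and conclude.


F(7,10,10) ≡ 10 (mod 11); P is NOT on the curve.

Evaluate F(7, 10, 10) term-by-term (mod 11).
  -2*X**2 ↦ -2·49·1·1 = -98
  2*X*Y ↦ 2·7·10·1 = 140
  -2*X*Z ↦ -2·7·1·10 = -140
  -2*Y**2 ↦ -2·1·100·1 = -200
  -3*Y*Z ↦ -3·1·10·10 = -300
  3*Z**2 ↦ 3·1·1·100 = 300
Sum: F(7, 10, 10) = (-98) + (140) + (-140) + (-200) + (-300) + (300) = -298.
Reducing mod 11: -298 ≡ 10 (mod 11).
Since F(a, b, c) ≡ 10 ≠ 0 (mod 11), P does NOT lie on the curve.


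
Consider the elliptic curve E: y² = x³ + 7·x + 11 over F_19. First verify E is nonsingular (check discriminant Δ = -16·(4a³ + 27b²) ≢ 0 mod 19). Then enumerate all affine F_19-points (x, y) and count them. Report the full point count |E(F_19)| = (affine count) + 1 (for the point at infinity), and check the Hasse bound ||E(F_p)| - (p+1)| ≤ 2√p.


Affine points = {(0, 7), (0, 12), (1, 0), (5, 0), (7, 2), (7, 17), (8, 3), (8, 16), (9, 9), (9, 10), (10, 6), (10, 13), (13, 0), (16, 1), (16, 18)}; affine count = 15; |E(F_19)| = 16.

Discriminant check: Δ ∝ 4a³ + 27b² = 4·7³ + 27·11² = 4·343 + 27·121 ≡ 3 (mod 19). Nonzero ⇒ E is nonsingular.
For each x ∈ F_19, compute rhs = x³ + 7·x + 11 mod 19, then count y ∈ F_19 with y² ≡ rhs.
  x = 0: rhs = 11, matching y values: 7, 12 (2 points).
  x = 1: rhs = 0, matching y values: 0 (1 points).
  x = 2: rhs = 14, matching y values: none (0 points).
  x = 3: rhs = 2, matching y values: none (0 points).
  x = 4: rhs = 8, matching y values: none (0 points).
  x = 5: rhs = 0, matching y values: 0 (1 points).
  x = 6: rhs = 3, matching y values: none (0 points).
  x = 7: rhs = 4, matching y values: 2, 17 (2 points).
  x = 8: rhs = 9, matching y values: 3, 16 (2 points).
  x = 9: rhs = 5, matching y values: 9, 10 (2 points).
  x = 10: rhs = 17, matching y values: 6, 13 (2 points).
  x = 11: rhs = 13, matching y values: none (0 points).
  x = 12: rhs = 18, matching y values: none (0 points).
  x = 13: rhs = 0, matching y values: 0 (1 points).
  x = 14: rhs = 3, matching y values: none (0 points).
  x = 15: rhs = 14, matching y values: none (0 points).
  x = 16: rhs = 1, matching y values: 1, 18 (2 points).
  x = 17: rhs = 8, matching y values: none (0 points).
  x = 18: rhs = 3, matching y values: none (0 points).
Total affine count: 15.
Full point count |E(F_19)| = 15 + 1 = 16.
Hasse bound: |16 − (19+1)| = |-4| = 4 ≤ 2√19 ≈ 8.7178 ✓.


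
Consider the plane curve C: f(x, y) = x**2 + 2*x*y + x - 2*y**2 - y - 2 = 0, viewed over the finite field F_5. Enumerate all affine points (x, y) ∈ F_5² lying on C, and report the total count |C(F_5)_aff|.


Affine F_5-points: {(0, 1), (1, 0), (1, 3), (2, 1), (2, 3), (3, 0)}; count = 6.

For each of the 25 pairs (x, y) ∈ F_5², evaluate f(x, y) mod 5. Record the zeros.
  x = 0: [0↦3, 1↦0, 2↦3, 3↦2, 4↦2]  zeros at y ∈ {1}
  x = 1: [0↦0, 1↦4, 2↦4, 3↦0, 4↦2]  zeros at y ∈ {0, 3}
  x = 2: [0↦4, 1↦0, 2↦2, 3↦0, 4↦4]  zeros at y ∈ {1, 3}
  x = 3: [0↦0, 1↦3, 2↦2, 3↦2, 4↦3]  zeros at y ∈ {0}
  x = 4: [0↦3, 1↦3, 2↦4, 3↦1, 4↦4]  zeros at y ∈ ∅
Collecting zeros: affine points = {(0, 1), (1, 0), (1, 3), (2, 1), (2, 3), (3, 0)}.
Total count |C(F_5)_aff| = 6.


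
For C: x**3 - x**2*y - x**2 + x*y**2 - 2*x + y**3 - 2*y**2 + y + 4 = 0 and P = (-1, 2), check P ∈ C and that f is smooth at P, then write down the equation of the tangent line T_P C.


Tangent line at P: 11*x + 11 = 0.

Step 1: f(-1, 2) = 0, so P lies on C.
Step 2: partial derivatives
  f_x(x, y) = 3*x**2 - 2*x*y - 2*x + y**2 - 2, f_y(x, y) = -x**2 + 2*x*y + 3*y**2 - 4*y + 1.
  f_x(P) = 11, f_y(P) = 0 (gradient nonzero, so P is smooth).
Step 3: tangent line at P: 11·(x − -1) + 0·(y − 2) = 0.
Expanding: 11*x + 11 = 0.


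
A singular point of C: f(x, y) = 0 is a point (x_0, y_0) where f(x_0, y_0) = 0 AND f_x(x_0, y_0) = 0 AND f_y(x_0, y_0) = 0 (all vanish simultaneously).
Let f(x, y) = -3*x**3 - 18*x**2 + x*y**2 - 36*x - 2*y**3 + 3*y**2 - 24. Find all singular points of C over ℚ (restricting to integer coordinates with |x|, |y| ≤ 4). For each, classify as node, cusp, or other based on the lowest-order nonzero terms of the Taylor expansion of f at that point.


Singular points: {(-2, 0)}; classification: cusp.

Compute partial derivatives:
  f_x = -9*x**2 - 36*x + y**2 - 36.
  f_y = 2*x*y - 6*y**2 + 6*y.
Scan x_0 ∈ {−4, ..., 4}. For each x_0, f_y(x_0, y) is a polynomial in y; find its integer roots y ∈ {−4, ..., 4}, then test f_x and f at those candidates.
  x = -4: f_y(-4, y) = -6*y**2 - 2*y; vanishes at y ∈ {0}. (-4, 0): f_x = -36 ≠ 0.
  x = -3: f_y(-3, y) = -6*y**2; vanishes at y ∈ {0}. (-3, 0): f_x = -9 ≠ 0.
  x = -2: f_y(-2, y) = -6*y**2 + 2*y; vanishes at y ∈ {0}. (-2, 0): f_x = 0, f = 0 — SINGULAR.
  x = -1: f_y(-1, y) = -6*y**2 + 4*y; vanishes at y ∈ {0}. (-1, 0): f_x = -9 ≠ 0.
  x = 0: f_y(0, y) = -6*y**2 + 6*y; vanishes at y ∈ {0, 1}. (0, 0): f_x = -36 ≠ 0; (0, 1): f_x = -35 ≠ 0.
  x = 1: f_y(1, y) = -6*y**2 + 8*y; vanishes at y ∈ {0}. (1, 0): f_x = -81 ≠ 0.
  x = 2: f_y(2, y) = -6*y**2 + 10*y; vanishes at y ∈ {0}. (2, 0): f_x = -144 ≠ 0.
  x = 3: f_y(3, y) = -6*y**2 + 12*y; vanishes at y ∈ {0, 2}. (3, 0): f_x = -225 ≠ 0; (3, 2): f_x = -221 ≠ 0.
  x = 4: f_y(4, y) = -6*y**2 + 14*y; vanishes at y ∈ {0}. (4, 0): f_x = -324 ≠ 0.
Only singular point on the grid: (-2, 0).
Classify: substitute x = -2 + u, y = 0 + v and expand: f = -3*u**3 + u*v**2 - 2*v**3 + v**2.
No constant or linear terms (consistent with a singular point). Quadratic part: v**2. Cubic part: -3*u**3 + u*v**2 - 2*v**3.
The quadratic part v**2 is a perfect square, so there is a single (double) tangent line v = 0, i.e. y = 0. Restricting the cubic part to that line (v = 0) leaves -3*u**3 ≠ 0, so f is not divisible by v and the branch is v² ≈ 3*u**3 to lowest order — this is a cusp.
Classification: cusp.


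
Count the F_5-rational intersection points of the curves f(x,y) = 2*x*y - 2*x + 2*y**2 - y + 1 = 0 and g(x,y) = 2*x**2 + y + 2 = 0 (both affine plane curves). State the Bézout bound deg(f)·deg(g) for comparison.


Common zeros: {(3, 0)}; count = 1; Bézout bound = 4.

deg(f) = 2, deg(g) = 2, so Bézout bound = 4.
Scan x ∈ F_5. For each x, list the y ∈ F_5 with f(x, y) ≡ 0 and those with g(x, y) ≡ 0 (mod 5); the common zeros in that column are the intersection.
  x = 0: f ≡ 0 at y ∈ ∅; g ≡ 0 at y ∈ {3}; common: ∅.
  x = 1: f ≡ 0 at y ∈ {3, 4}; g ≡ 0 at y ∈ {1}; common: ∅.
  x = 2: f ≡ 0 at y ∈ ∅; g ≡ 0 at y ∈ {0}; common: ∅.
  x = 3: f ≡ 0 at y ∈ {0}; g ≡ 0 at y ∈ {0}; common: {0}.
  x = 4: f ≡ 0 at y ∈ {2}; g ≡ 0 at y ∈ {1}; common: ∅.
Collecting: common zeros = {(3, 0)}, so the count is 1.
Comparison with the Bézout bound: 1 ≤ 4 = deg(f)·deg(g), as expected for curves with no common component (the affine F_5-count falls short of the bound because intersections may lie at infinity, over extension fields, or carry multiplicity).


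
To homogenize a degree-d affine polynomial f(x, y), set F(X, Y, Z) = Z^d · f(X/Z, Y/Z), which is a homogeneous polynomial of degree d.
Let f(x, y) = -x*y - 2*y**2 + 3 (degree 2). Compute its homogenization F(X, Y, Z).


F(X, Y, Z) = -X*Y - 2*Y**2 + 3*Z**2

deg(f) = 2.
Substitute x = X/Z, y = Y/Z into f, then multiply by Z^2.
  monomial -1·x^1·y^1 ↦ -1·X^1·Y^1·Z^0.
  monomial -2·x^0·y^2 ↦ -2·X^0·Y^2·Z^0.
  monomial 3·x^0·y^0 ↦ 3·X^0·Y^0·Z^2.
Collecting: F(X, Y, Z) = -X*Y - 2*Y**2 + 3*Z**2.


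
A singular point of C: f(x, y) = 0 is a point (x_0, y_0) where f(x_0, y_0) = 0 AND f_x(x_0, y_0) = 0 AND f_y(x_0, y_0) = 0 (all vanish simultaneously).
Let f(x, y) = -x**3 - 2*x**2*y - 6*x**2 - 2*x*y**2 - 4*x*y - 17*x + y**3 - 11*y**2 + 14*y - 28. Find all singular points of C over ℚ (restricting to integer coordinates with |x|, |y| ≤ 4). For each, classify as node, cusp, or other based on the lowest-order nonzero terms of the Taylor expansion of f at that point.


Singular points: {(-3, 2)}; classification: node.

Compute partial derivatives:
  f_x = -3*x**2 - 4*x*y - 12*x - 2*y**2 - 4*y - 17.
  f_y = -2*x**2 - 4*x*y - 4*x + 3*y**2 - 22*y + 14.
Scan x_0 ∈ {−4, ..., 4}. For each x_0, f_y(x_0, y) is a polynomial in y; find its integer roots y ∈ {−4, ..., 4}, then test f_x and f at those candidates.
  x = -4: f_y(-4, y) = 3*y**2 - 6*y - 2; no integer root y with |y| ≤ 4.
  x = -3: f_y(-3, y) = 3*y**2 - 10*y + 8; vanishes at y ∈ {2}. (-3, 2): f_x = 0, f = 0 — SINGULAR.
  x = -2: f_y(-2, y) = 3*y**2 - 14*y + 14; no integer root y with |y| ≤ 4.
  x = -1: f_y(-1, y) = 3*y**2 - 18*y + 16; no integer root y with |y| ≤ 4.
  x = 0: f_y(0, y) = 3*y**2 - 22*y + 14; no integer root y with |y| ≤ 4.
  x = 1: f_y(1, y) = 3*y**2 - 26*y + 8; no integer root y with |y| ≤ 4.
  x = 2: f_y(2, y) = 3*y**2 - 30*y - 2; no integer root y with |y| ≤ 4.
  x = 3: f_y(3, y) = 3*y**2 - 34*y - 16; no integer root y with |y| ≤ 4.
  x = 4: f_y(4, y) = 3*y**2 - 38*y - 34; no integer root y with |y| ≤ 4.
Only singular point on the grid: (-3, 2).
Classify: substitute x = -3 + u, y = 2 + v and expand: f = -u**3 - 2*u**2*v - u**2 - 2*u*v**2 + v**3 + v**2.
No constant or linear terms (consistent with a singular point). Quadratic part: -u**2 + v**2. Cubic part: -u**3 - 2*u**2*v - 2*u*v**2 + v**3.
The quadratic part v**2 - u**2 = (v − u)(v + u) splits into two distinct linear factors, so there are two distinct tangent lines y − 2 = ±(x − -3) — this is a node (ordinary double point).
Classification: node.


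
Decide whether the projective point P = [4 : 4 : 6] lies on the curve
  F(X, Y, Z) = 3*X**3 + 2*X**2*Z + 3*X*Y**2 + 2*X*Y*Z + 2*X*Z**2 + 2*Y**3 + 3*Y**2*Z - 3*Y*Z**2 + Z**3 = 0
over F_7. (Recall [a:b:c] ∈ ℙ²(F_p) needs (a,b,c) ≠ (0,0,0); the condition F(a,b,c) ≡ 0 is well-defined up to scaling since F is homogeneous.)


F(4,4,6) ≡ 3 (mod 7); P is NOT on the curve.

Evaluate F(4, 4, 6) term-by-term (mod 7).
  3*X**3 ↦ 3·64·1·1 = 192
  2*X**2*Z ↦ 2·16·1·6 = 192
  3*X*Y**2 ↦ 3·4·16·1 = 192
  2*X*Y*Z ↦ 2·4·4·6 = 192
  2*X*Z**2 ↦ 2·4·1·36 = 288
  2*Y**3 ↦ 2·1·64·1 = 128
  3*Y**2*Z ↦ 3·1·16·6 = 288
  -3*Y*Z**2 ↦ -3·1·4·36 = -432
  Z**3 ↦ 1·1·1·216 = 216
Sum: F(4, 4, 6) = (192) + (192) + (192) + (192) + (288) + (128) + (288) + (-432) + (216) = 1256.
Reducing mod 7: 1256 ≡ 3 (mod 7).
Since F(a, b, c) ≡ 3 ≠ 0 (mod 7), P does NOT lie on the curve.


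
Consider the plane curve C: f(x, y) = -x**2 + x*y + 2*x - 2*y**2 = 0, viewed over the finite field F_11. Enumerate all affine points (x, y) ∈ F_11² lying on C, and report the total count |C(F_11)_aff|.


Affine F_11-points: {(0, 0), (1, 1), (1, 5), (2, 0), (2, 1), (5, 9), (5, 10), (6, 5), (6, 9), (7, 10)}; count = 10.

For each of the 121 pairs (x, y) ∈ F_11², evaluate f(x, y) mod 11. Record the zeros.
  x = 0: [0↦0, 1↦9, 2↦3, 3↦4, 4↦1, 5↦5, 6↦5, 7↦1, 8↦4, 9↦3, 10↦9]  zeros at y ∈ {0}
  x = 1: [0↦1, 1↦0, 2↦6, 3↦8, 4↦6, 5↦0, 6↦1, 7↦9, 8↦2, 9↦2, 10↦9]  zeros at y ∈ {1, 5}
  x = 2: [0↦0, 1↦0, 2↦7, 3↦10, 4↦9, 5↦4, 6↦6, 7↦4, 8↦9, 9↦10, 10↦7]  zeros at y ∈ {0, 1}
  x = 3: [0↦8, 1↦9, 2↦6, 3↦10, 4↦10, 5↦6, 6↦9, 7↦8, 8↦3, 9↦5, 10↦3]  zeros at y ∈ ∅
  x = 4: [0↦3, 1↦5, 2↦3, 3↦8, 4↦9, 5↦6, 6↦10, 7↦10, 8↦6, 9↦9, 10↦8]  zeros at y ∈ ∅
  x = 5: [0↦7, 1↦10, 2↦9, 3↦4, 4↦6, 5↦4, 6↦9, 7↦10, 8↦7, 9↦0, 10↦0]  zeros at y ∈ {9, 10}
  x = 6: [0↦9, 1↦2, 2↦2, 3↦9, 4↦1, 5↦0, 6↦6, 7↦8, 8↦6, 9↦0, 10↦1]  zeros at y ∈ {5, 9}
  x = 7: [0↦9, 1↦3, 2↦4, 3↦1, 4↦5, 5↦5, 6↦1, 7↦4, 8↦3, 9↦9, 10↦0]  zeros at y ∈ {10}
  x = 8: [0↦7, 1↦2, 2↦4, 3↦2, 4↦7, 5↦8, 6↦5, 7↦9, 8↦9, 9↦5, 10↦8]  zeros at y ∈ ∅
  x = 9: [0↦3, 1↦10, 2↦2, 3↦1, 4↦7, 5↦9, 6↦7, 7↦1, 8↦2, 9↦10, 10↦3]  zeros at y ∈ ∅
  x = 10: [0↦8, 1↦5, 2↦9, 3↦9, 4↦5, 5↦8, 6↦7, 7↦2, 8↦4, 9↦2, 10↦7]  zeros at y ∈ ∅
Collecting zeros: affine points = {(0, 0), (1, 1), (1, 5), (2, 0), (2, 1), (5, 9), (5, 10), (6, 5), (6, 9), (7, 10)}.
Total count |C(F_11)_aff| = 10.


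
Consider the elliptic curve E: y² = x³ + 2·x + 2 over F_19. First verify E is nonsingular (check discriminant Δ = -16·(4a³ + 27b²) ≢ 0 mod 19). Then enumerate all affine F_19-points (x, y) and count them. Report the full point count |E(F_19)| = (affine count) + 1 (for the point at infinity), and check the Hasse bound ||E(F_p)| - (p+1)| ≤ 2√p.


Affine points = {(1, 9), (1, 10), (3, 4), (3, 15), (4, 6), (4, 13), (5, 2), (5, 17), (7, 6), (7, 13), (8, 6), (8, 13), (11, 5), (11, 14), (12, 5), (12, 14), (14, 0), (15, 5), (15, 14), (16, 8), (16, 11), (17, 3), (17, 16)}; affine count = 23; |E(F_19)| = 24.

Discriminant check: Δ ∝ 4a³ + 27b² = 4·2³ + 27·2² = 4·8 + 27·4 ≡ 7 (mod 19). Nonzero ⇒ E is nonsingular.
For each x ∈ F_19, compute rhs = x³ + 2·x + 2 mod 19, then count y ∈ F_19 with y² ≡ rhs.
  x = 0: rhs = 2, matching y values: none (0 points).
  x = 1: rhs = 5, matching y values: 9, 10 (2 points).
  x = 2: rhs = 14, matching y values: none (0 points).
  x = 3: rhs = 16, matching y values: 4, 15 (2 points).
  x = 4: rhs = 17, matching y values: 6, 13 (2 points).
  x = 5: rhs = 4, matching y values: 2, 17 (2 points).
  x = 6: rhs = 2, matching y values: none (0 points).
  x = 7: rhs = 17, matching y values: 6, 13 (2 points).
  x = 8: rhs = 17, matching y values: 6, 13 (2 points).
  x = 9: rhs = 8, matching y values: none (0 points).
  x = 10: rhs = 15, matching y values: none (0 points).
  x = 11: rhs = 6, matching y values: 5, 14 (2 points).
  x = 12: rhs = 6, matching y values: 5, 14 (2 points).
  x = 13: rhs = 2, matching y values: none (0 points).
  x = 14: rhs = 0, matching y values: 0 (1 points).
  x = 15: rhs = 6, matching y values: 5, 14 (2 points).
  x = 16: rhs = 7, matching y values: 8, 11 (2 points).
  x = 17: rhs = 9, matching y values: 3, 16 (2 points).
  x = 18: rhs = 18, matching y values: none (0 points).
Total affine count: 23.
Full point count |E(F_19)| = 23 + 1 = 24.
Hasse bound: |24 − (19+1)| = |4| = 4 ≤ 2√19 ≈ 8.7178 ✓.


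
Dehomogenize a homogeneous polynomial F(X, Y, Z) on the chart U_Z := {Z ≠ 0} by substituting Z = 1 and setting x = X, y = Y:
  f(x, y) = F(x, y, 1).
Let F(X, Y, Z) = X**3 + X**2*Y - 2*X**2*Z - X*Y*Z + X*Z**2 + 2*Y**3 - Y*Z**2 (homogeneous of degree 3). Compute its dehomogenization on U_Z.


f(x, y) = x**3 + x**2*y - 2*x**2 - x*y + x + 2*y**3 - y

On U_Z we set Z = 1. Each monomial c·X^i·Y^j·Z^k in F becomes c·x^i·y^j·1^k = c·x^i·y^j.
Substituting Z = 1: F(X, Y, 1) = x**3 + x**2*y - 2*x**2 - x*y + x + 2*y**3 - y.
Note: deg(f) ≤ deg(F) = 3; strict inequality happens when F is divisible by Z (lost terms).


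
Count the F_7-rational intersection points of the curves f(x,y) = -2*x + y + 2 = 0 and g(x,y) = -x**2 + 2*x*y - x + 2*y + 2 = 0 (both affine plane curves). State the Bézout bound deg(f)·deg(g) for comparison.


Common zeros: {(1, 0), (4, 6)}; count = 2; Bézout bound = 2.

deg(f) = 1, deg(g) = 2, so Bézout bound = 2.
Scan x ∈ F_7. For each x, list the y ∈ F_7 with f(x, y) ≡ 0 and those with g(x, y) ≡ 0 (mod 7); the common zeros in that column are the intersection.
  x = 0: f ≡ 0 at y ∈ {5}; g ≡ 0 at y ∈ {6}; common: ∅.
  x = 1: f ≡ 0 at y ∈ {0}; g ≡ 0 at y ∈ {0}; common: {0}.
  x = 2: f ≡ 0 at y ∈ {2}; g ≡ 0 at y ∈ {3}; common: ∅.
  x = 3: f ≡ 0 at y ∈ {4}; g ≡ 0 at y ∈ {3}; common: ∅.
  x = 4: f ≡ 0 at y ∈ {6}; g ≡ 0 at y ∈ {6}; common: {6}.
  x = 5: f ≡ 0 at y ∈ {1}; g ≡ 0 at y ∈ {0}; common: ∅.
  x = 6: f ≡ 0 at y ∈ {3}; g ≡ 0 at y ∈ ∅; common: ∅.
Collecting: common zeros = {(1, 0), (4, 6)}, so the count is 2.
Comparison with the Bézout bound: 2 ≤ 2 = deg(f)·deg(g), as expected for curves with no common component (the bound is attained).


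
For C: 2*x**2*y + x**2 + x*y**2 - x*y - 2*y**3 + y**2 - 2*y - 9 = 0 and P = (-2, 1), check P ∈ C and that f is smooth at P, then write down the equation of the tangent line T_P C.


Tangent line at P: -12*x - 24 = 0.

Step 1: f(-2, 1) = 0, so P lies on C.
Step 2: partial derivatives
  f_x(x, y) = 4*x*y + 2*x + y**2 - y, f_y(x, y) = 2*x**2 + 2*x*y - x - 6*y**2 + 2*y - 2.
  f_x(P) = -12, f_y(P) = 0 (gradient nonzero, so P is smooth).
Step 3: tangent line at P: -12·(x − -2) + 0·(y − 1) = 0.
Expanding: -12*x - 24 = 0.


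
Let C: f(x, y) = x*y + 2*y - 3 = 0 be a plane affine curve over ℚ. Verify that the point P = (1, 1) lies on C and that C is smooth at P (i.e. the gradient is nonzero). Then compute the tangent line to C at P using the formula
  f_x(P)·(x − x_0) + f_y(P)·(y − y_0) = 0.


Tangent line at P: x + 3*y - 4 = 0.

Step 1: f(1, 1) = 0, so P lies on C.
Step 2: partial derivatives
  f_x(x, y) = y, f_y(x, y) = x + 2.
  f_x(P) = 1, f_y(P) = 3 (gradient nonzero, so P is smooth).
Step 3: tangent line at P: 1·(x − 1) + 3·(y − 1) = 0.
Expanding: x + 3*y - 4 = 0.


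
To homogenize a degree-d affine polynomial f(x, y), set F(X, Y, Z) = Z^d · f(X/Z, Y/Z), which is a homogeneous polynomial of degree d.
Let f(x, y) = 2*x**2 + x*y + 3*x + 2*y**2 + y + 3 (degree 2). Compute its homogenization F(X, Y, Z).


F(X, Y, Z) = 2*X**2 + X*Y + 3*X*Z + 2*Y**2 + Y*Z + 3*Z**2

deg(f) = 2.
Substitute x = X/Z, y = Y/Z into f, then multiply by Z^2.
  monomial 2·x^2·y^0 ↦ 2·X^2·Y^0·Z^0.
  monomial 1·x^1·y^1 ↦ 1·X^1·Y^1·Z^0.
  monomial 3·x^1·y^0 ↦ 3·X^1·Y^0·Z^1.
  monomial 2·x^0·y^2 ↦ 2·X^0·Y^2·Z^0.
  monomial 1·x^0·y^1 ↦ 1·X^0·Y^1·Z^1.
  monomial 3·x^0·y^0 ↦ 3·X^0·Y^0·Z^2.
Collecting: F(X, Y, Z) = 2*X**2 + X*Y + 3*X*Z + 2*Y**2 + Y*Z + 3*Z**2.


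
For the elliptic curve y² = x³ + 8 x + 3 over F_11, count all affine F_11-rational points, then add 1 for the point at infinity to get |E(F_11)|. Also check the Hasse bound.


Affine points = {(0, 5), (0, 6), (1, 1), (1, 10), (2, 4), (2, 7), (4, 0), (5, 5), (5, 6), (6, 5), (6, 6), (9, 1), (9, 10), (10, 4), (10, 7)}; affine count = 15; |E(F_11)| = 16.

Discriminant check: Δ ∝ 4a³ + 27b² = 4·8³ + 27·3² = 4·512 + 27·9 ≡ 3 (mod 11). Nonzero ⇒ E is nonsingular.
For each x ∈ F_11, compute rhs = x³ + 8·x + 3 mod 11, then count y ∈ F_11 with y² ≡ rhs.
  x = 0: rhs = 3, matching y values: 5, 6 (2 points).
  x = 1: rhs = 1, matching y values: 1, 10 (2 points).
  x = 2: rhs = 5, matching y values: 4, 7 (2 points).
  x = 3: rhs = 10, matching y values: none (0 points).
  x = 4: rhs = 0, matching y values: 0 (1 points).
  x = 5: rhs = 3, matching y values: 5, 6 (2 points).
  x = 6: rhs = 3, matching y values: 5, 6 (2 points).
  x = 7: rhs = 6, matching y values: none (0 points).
  x = 8: rhs = 7, matching y values: none (0 points).
  x = 9: rhs = 1, matching y values: 1, 10 (2 points).
  x = 10: rhs = 5, matching y values: 4, 7 (2 points).
Total affine count: 15.
Full point count |E(F_11)| = 15 + 1 = 16.
Hasse bound: |16 − (11+1)| = |4| = 4 ≤ 2√11 ≈ 6.6332 ✓.


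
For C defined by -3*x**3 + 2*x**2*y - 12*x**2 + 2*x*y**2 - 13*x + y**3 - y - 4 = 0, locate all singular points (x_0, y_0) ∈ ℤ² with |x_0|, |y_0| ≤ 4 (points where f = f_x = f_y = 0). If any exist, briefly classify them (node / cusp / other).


Singular points: {(-1, 1)}; classification: node.

Compute partial derivatives:
  f_x = -9*x**2 + 4*x*y - 24*x + 2*y**2 - 13.
  f_y = 2*x**2 + 4*x*y + 3*y**2 - 1.
Scan x_0 ∈ {−4, ..., 4}. For each x_0, f_y(x_0, y) is a polynomial in y; find its integer roots y ∈ {−4, ..., 4}, then test f_x and f at those candidates.
  x = -4: f_y(-4, y) = 3*y**2 - 16*y + 31; no integer root y with |y| ≤ 4.
  x = -3: f_y(-3, y) = 3*y**2 - 12*y + 17; no integer root y with |y| ≤ 4.
  x = -2: f_y(-2, y) = 3*y**2 - 8*y + 7; no integer root y with |y| ≤ 4.
  x = -1: f_y(-1, y) = 3*y**2 - 4*y + 1; vanishes at y ∈ {1}. (-1, 1): f_x = 0, f = 0 — SINGULAR.
  x = 0: f_y(0, y) = 3*y**2 - 1; no integer root y with |y| ≤ 4.
  x = 1: f_y(1, y) = 3*y**2 + 4*y + 1; vanishes at y ∈ {-1}. (1, -1): f_x = -48 ≠ 0.
  x = 2: f_y(2, y) = 3*y**2 + 8*y + 7; no integer root y with |y| ≤ 4.
  x = 3: f_y(3, y) = 3*y**2 + 12*y + 17; no integer root y with |y| ≤ 4.
  x = 4: f_y(4, y) = 3*y**2 + 16*y + 31; no integer root y with |y| ≤ 4.
Only singular point on the grid: (-1, 1).
Classify: substitute x = -1 + u, y = 1 + v and expand: f = -3*u**3 + 2*u**2*v - u**2 + 2*u*v**2 + v**3 + v**2.
No constant or linear terms (consistent with a singular point). Quadratic part: -u**2 + v**2. Cubic part: -3*u**3 + 2*u**2*v + 2*u*v**2 + v**3.
The quadratic part v**2 - u**2 = (v − u)(v + u) splits into two distinct linear factors, so there are two distinct tangent lines y − 1 = ±(x − -1) — this is a node (ordinary double point).
Classification: node.


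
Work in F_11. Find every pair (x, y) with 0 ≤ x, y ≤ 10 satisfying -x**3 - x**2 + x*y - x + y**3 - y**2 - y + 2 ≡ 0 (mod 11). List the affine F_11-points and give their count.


Affine F_11-points: {(0, 6), (1, 5), (2, 1), (4, 3), (4, 4), (4, 5), (5, 5), (6, 2), (7, 8), (8, 4), (9, 4)}; count = 11.

For each of the 121 pairs (x, y) ∈ F_11², evaluate f(x, y) mod 11. Record the zeros.
  x = 0: [0↦2, 1↦1, 2↦4, 3↦6, 4↦2, 5↦9, 6↦0, 7↦3, 8↦2, 9↦3, 10↦1]  zeros at y ∈ {6}
  x = 1: [0↦10, 1↦10, 2↦3, 3↦6, 4↦3, 5↦0, 6↦3, 7↦7, 8↦7, 9↦9, 10↦8]  zeros at y ∈ {5}
  x = 2: [0↦10, 1↦0, 2↦5, 3↦9, 4↦7, 5↦5, 6↦9, 7↦3, 8↦4, 9↦7, 10↦7]  zeros at y ∈ {1}
  x = 3: [0↦7, 1↦9, 2↦4, 3↦9, 4↦8, 5↦7, 6↦1, 7↦7, 8↦9, 9↦2, 10↦3]  zeros at y ∈ ∅
  x = 4: [0↦6, 1↦9, 2↦5, 3↦0, 4↦0, 5↦0, 6↦6, 7↦2, 8↦5, 9↦10, 10↦1]  zeros at y ∈ {3, 4, 5}
  x = 5: [0↦1, 1↦5, 2↦2, 3↦9, 4↦10, 5↦0, 6↦7, 7↦4, 8↦8, 9↦3, 10↦6]  zeros at y ∈ {5}
  x = 6: [0↦8, 1↦2, 2↦0, 3↦8, 4↦10, 5↦1, 6↦9, 7↦7, 8↦1, 9↦8, 10↦1]  zeros at y ∈ {2}
  x = 7: [0↦10, 1↦5, 2↦4, 3↦2, 4↦5, 5↦8, 6↦6, 7↦5, 8↦0, 9↦8, 10↦2]  zeros at y ∈ {8}
  x = 8: [0↦1, 1↦8, 2↦8, 3↦7, 4↦0, 5↦4, 6↦3, 7↦3, 8↦10, 9↦8, 10↦3]  zeros at y ∈ {4}
  x = 9: [0↦8, 1↦5, 2↦6, 3↦6, 4↦0, 5↦5, 6↦5, 7↦6, 8↦3, 9↦2, 10↦9]  zeros at y ∈ {4}
  x = 10: [0↦3, 1↦1, 2↦3, 3↦4, 4↦10, 5↦5, 6↦6, 7↦8, 8↦6, 9↦6, 10↦3]  zeros at y ∈ ∅
Collecting zeros: affine points = {(0, 6), (1, 5), (2, 1), (4, 3), (4, 4), (4, 5), (5, 5), (6, 2), (7, 8), (8, 4), (9, 4)}.
Total count |C(F_11)_aff| = 11.


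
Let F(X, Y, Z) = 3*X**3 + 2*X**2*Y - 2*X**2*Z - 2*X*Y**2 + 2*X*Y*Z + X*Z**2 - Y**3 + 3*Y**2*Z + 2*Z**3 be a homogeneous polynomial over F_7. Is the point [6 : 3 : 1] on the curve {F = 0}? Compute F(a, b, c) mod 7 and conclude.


F(6,3,1) ≡ 0 (mod 7); P is on the curve.

Evaluate F(6, 3, 1) term-by-term (mod 7).
  3*X**3 ↦ 3·216·1·1 = 648
  2*X**2*Y ↦ 2·36·3·1 = 216
  -2*X**2*Z ↦ -2·36·1·1 = -72
  -2*X*Y**2 ↦ -2·6·9·1 = -108
  2*X*Y*Z ↦ 2·6·3·1 = 36
  X*Z**2 ↦ 1·6·1·1 = 6
  -Y**3 ↦ -1·1·27·1 = -27
  3*Y**2*Z ↦ 3·1·9·1 = 27
  2*Z**3 ↦ 2·1·1·1 = 2
Sum: F(6, 3, 1) = (648) + (216) + (-72) + (-108) + (36) + (6) + (-27) + (27) + (2) = 728.
Reducing mod 7: 728 ≡ 0 (mod 7).
Since F(a, b, c) ≡ 0 (mod 7), P lies on the curve.


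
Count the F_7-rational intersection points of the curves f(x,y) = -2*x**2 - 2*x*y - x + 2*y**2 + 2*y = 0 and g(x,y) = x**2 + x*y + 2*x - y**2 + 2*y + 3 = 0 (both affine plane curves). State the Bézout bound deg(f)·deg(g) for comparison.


Common zeros: {(0, 6), (4, 4)}; count = 2; Bézout bound = 4.

deg(f) = 2, deg(g) = 2, so Bézout bound = 4.
Scan x ∈ F_7. For each x, list the y ∈ F_7 with f(x, y) ≡ 0 and those with g(x, y) ≡ 0 (mod 7); the common zeros in that column are the intersection.
  x = 0: f ≡ 0 at y ∈ {0, 6}; g ≡ 0 at y ∈ {3, 6}; common: {6}.
  x = 1: f ≡ 0 at y ∈ ∅; g ≡ 0 at y ∈ ∅; common: ∅.
  x = 2: f ≡ 0 at y ∈ {4}; g ≡ 0 at y ∈ {1, 3}; common: ∅.
  x = 3: f ≡ 0 at y ∈ {0, 2}; g ≡ 0 at y ∈ ∅; common: ∅.
  x = 4: f ≡ 0 at y ∈ {4, 6}; g ≡ 0 at y ∈ {2, 4}; common: {4}.
  x = 5: f ≡ 0 at y ∈ {2}; g ≡ 0 at y ∈ ∅; common: ∅.
  x = 6: f ≡ 0 at y ∈ ∅; g ≡ 0 at y ∈ {2, 6}; common: ∅.
Collecting: common zeros = {(0, 6), (4, 4)}, so the count is 2.
Comparison with the Bézout bound: 2 ≤ 4 = deg(f)·deg(g), as expected for curves with no common component (the affine F_7-count falls short of the bound because intersections may lie at infinity, over extension fields, or carry multiplicity).


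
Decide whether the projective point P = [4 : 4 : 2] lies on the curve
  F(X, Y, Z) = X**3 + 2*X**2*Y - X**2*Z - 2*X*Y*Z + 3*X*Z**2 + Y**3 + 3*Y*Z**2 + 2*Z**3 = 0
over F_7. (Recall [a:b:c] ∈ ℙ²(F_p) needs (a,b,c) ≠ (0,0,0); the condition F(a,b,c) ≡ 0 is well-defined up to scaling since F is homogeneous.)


F(4,4,2) ≡ 6 (mod 7); P is NOT on the curve.

Evaluate F(4, 4, 2) term-by-term (mod 7).
  X**3 ↦ 1·64·1·1 = 64
  2*X**2*Y ↦ 2·16·4·1 = 128
  -X**2*Z ↦ -1·16·1·2 = -32
  -2*X*Y*Z ↦ -2·4·4·2 = -64
  3*X*Z**2 ↦ 3·4·1·4 = 48
  Y**3 ↦ 1·1·64·1 = 64
  3*Y*Z**2 ↦ 3·1·4·4 = 48
  2*Z**3 ↦ 2·1·1·8 = 16
Sum: F(4, 4, 2) = (64) + (128) + (-32) + (-64) + (48) + (64) + (48) + (16) = 272.
Reducing mod 7: 272 ≡ 6 (mod 7).
Since F(a, b, c) ≡ 6 ≠ 0 (mod 7), P does NOT lie on the curve.


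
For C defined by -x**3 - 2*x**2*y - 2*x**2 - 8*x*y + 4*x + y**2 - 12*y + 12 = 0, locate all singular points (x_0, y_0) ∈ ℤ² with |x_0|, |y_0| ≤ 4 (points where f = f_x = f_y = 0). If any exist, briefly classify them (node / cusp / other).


Singular points: {(-2, 2)}; classification: cusp.

Compute partial derivatives:
  f_x = -3*x**2 - 4*x*y - 4*x - 8*y + 4.
  f_y = -2*x**2 - 8*x + 2*y - 12.
Scan x_0 ∈ {−4, ..., 4}. For each x_0, f_y(x_0, y) is a polynomial in y; find its integer roots y ∈ {−4, ..., 4}, then test f_x and f at those candidates.
  x = -4: f_y(-4, y) = 2*y - 12; no integer root y with |y| ≤ 4.
  x = -3: f_y(-3, y) = 2*y - 6; vanishes at y ∈ {3}. (-3, 3): f_x = 1 ≠ 0.
  x = -2: f_y(-2, y) = 2*y - 4; vanishes at y ∈ {2}. (-2, 2): f_x = 0, f = 0 — SINGULAR.
  x = -1: f_y(-1, y) = 2*y - 6; vanishes at y ∈ {3}. (-1, 3): f_x = -7 ≠ 0.
  x = 0: f_y(0, y) = 2*y - 12; no integer root y with |y| ≤ 4.
  x = 1: f_y(1, y) = 2*y - 22; no integer root y with |y| ≤ 4.
  x = 2: f_y(2, y) = 2*y - 36; no integer root y with |y| ≤ 4.
  x = 3: f_y(3, y) = 2*y - 54; no integer root y with |y| ≤ 4.
  x = 4: f_y(4, y) = 2*y - 76; no integer root y with |y| ≤ 4.
Only singular point on the grid: (-2, 2).
Classify: substitute x = -2 + u, y = 2 + v and expand: f = -u**3 - 2*u**2*v + v**2.
No constant or linear terms (consistent with a singular point). Quadratic part: v**2. Cubic part: -u**3 - 2*u**2*v.
The quadratic part v**2 is a perfect square, so there is a single (double) tangent line v = 0, i.e. y = 2. Restricting the cubic part to that line (v = 0) leaves -u**3 ≠ 0, so f is not divisible by v and the branch is v² ≈ u**3 to lowest order — this is a cusp.
Classification: cusp.


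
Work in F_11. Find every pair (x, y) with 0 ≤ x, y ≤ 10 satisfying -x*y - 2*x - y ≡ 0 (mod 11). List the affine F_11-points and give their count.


Affine F_11-points: {(0, 0), (1, 10), (2, 6), (3, 4), (4, 5), (5, 2), (6, 3), (7, 1), (8, 8), (9, 7)}; count = 10.

For each of the 121 pairs (x, y) ∈ F_11², evaluate f(x, y) mod 11. Record the zeros.
  x = 0: [0↦0, 1↦10, 2↦9, 3↦8, 4↦7, 5↦6, 6↦5, 7↦4, 8↦3, 9↦2, 10↦1]  zeros at y ∈ {0}
  x = 1: [0↦9, 1↦7, 2↦5, 3↦3, 4↦1, 5↦10, 6↦8, 7↦6, 8↦4, 9↦2, 10↦0]  zeros at y ∈ {10}
  x = 2: [0↦7, 1↦4, 2↦1, 3↦9, 4↦6, 5↦3, 6↦0, 7↦8, 8↦5, 9↦2, 10↦10]  zeros at y ∈ {6}
  x = 3: [0↦5, 1↦1, 2↦8, 3↦4, 4↦0, 5↦7, 6↦3, 7↦10, 8↦6, 9↦2, 10↦9]  zeros at y ∈ {4}
  x = 4: [0↦3, 1↦9, 2↦4, 3↦10, 4↦5, 5↦0, 6↦6, 7↦1, 8↦7, 9↦2, 10↦8]  zeros at y ∈ {5}
  x = 5: [0↦1, 1↦6, 2↦0, 3↦5, 4↦10, 5↦4, 6↦9, 7↦3, 8↦8, 9↦2, 10↦7]  zeros at y ∈ {2}
  x = 6: [0↦10, 1↦3, 2↦7, 3↦0, 4↦4, 5↦8, 6↦1, 7↦5, 8↦9, 9↦2, 10↦6]  zeros at y ∈ {3}
  x = 7: [0↦8, 1↦0, 2↦3, 3↦6, 4↦9, 5↦1, 6↦4, 7↦7, 8↦10, 9↦2, 10↦5]  zeros at y ∈ {1}
  x = 8: [0↦6, 1↦8, 2↦10, 3↦1, 4↦3, 5↦5, 6↦7, 7↦9, 8↦0, 9↦2, 10↦4]  zeros at y ∈ {8}
  x = 9: [0↦4, 1↦5, 2↦6, 3↦7, 4↦8, 5↦9, 6↦10, 7↦0, 8↦1, 9↦2, 10↦3]  zeros at y ∈ {7}
  x = 10: [0↦2, 1↦2, 2↦2, 3↦2, 4↦2, 5↦2, 6↦2, 7↦2, 8↦2, 9↦2, 10↦2]  zeros at y ∈ ∅
Collecting zeros: affine points = {(0, 0), (1, 10), (2, 6), (3, 4), (4, 5), (5, 2), (6, 3), (7, 1), (8, 8), (9, 7)}.
Total count |C(F_11)_aff| = 10.


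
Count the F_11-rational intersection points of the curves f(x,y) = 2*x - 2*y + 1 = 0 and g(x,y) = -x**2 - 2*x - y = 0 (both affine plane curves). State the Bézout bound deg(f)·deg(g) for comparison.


Common zeros: ∅; count = 0; Bézout bound = 2.

deg(f) = 1, deg(g) = 2, so Bézout bound = 2.
Scan x ∈ F_11. For each x, list the y ∈ F_11 with f(x, y) ≡ 0 and those with g(x, y) ≡ 0 (mod 11); the common zeros in that column are the intersection.
  x = 0: f ≡ 0 at y ∈ {6}; g ≡ 0 at y ∈ {0}; common: ∅.
  x = 1: f ≡ 0 at y ∈ {7}; g ≡ 0 at y ∈ {8}; common: ∅.
  x = 2: f ≡ 0 at y ∈ {8}; g ≡ 0 at y ∈ {3}; common: ∅.
  x = 3: f ≡ 0 at y ∈ {9}; g ≡ 0 at y ∈ {7}; common: ∅.
  x = 4: f ≡ 0 at y ∈ {10}; g ≡ 0 at y ∈ {9}; common: ∅.
  x = 5: f ≡ 0 at y ∈ {0}; g ≡ 0 at y ∈ {9}; common: ∅.
  x = 6: f ≡ 0 at y ∈ {1}; g ≡ 0 at y ∈ {7}; common: ∅.
  x = 7: f ≡ 0 at y ∈ {2}; g ≡ 0 at y ∈ {3}; common: ∅.
  x = 8: f ≡ 0 at y ∈ {3}; g ≡ 0 at y ∈ {8}; common: ∅.
  x = 9: f ≡ 0 at y ∈ {4}; g ≡ 0 at y ∈ {0}; common: ∅.
  x = 10: f ≡ 0 at y ∈ {5}; g ≡ 0 at y ∈ {1}; common: ∅.
Collecting: common zeros = ∅, so the count is 0.
Comparison with the Bézout bound: 0 ≤ 2 = deg(f)·deg(g), as expected for curves with no common component (the affine F_11-count falls short of the bound because intersections may lie at infinity, over extension fields, or carry multiplicity).


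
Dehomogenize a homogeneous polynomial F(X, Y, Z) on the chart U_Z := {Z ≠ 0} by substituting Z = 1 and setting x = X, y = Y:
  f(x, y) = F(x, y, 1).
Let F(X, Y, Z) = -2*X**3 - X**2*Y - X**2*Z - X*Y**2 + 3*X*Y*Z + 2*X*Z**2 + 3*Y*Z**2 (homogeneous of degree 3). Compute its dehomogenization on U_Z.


f(x, y) = -2*x**3 - x**2*y - x**2 - x*y**2 + 3*x*y + 2*x + 3*y

On U_Z we set Z = 1. Each monomial c·X^i·Y^j·Z^k in F becomes c·x^i·y^j·1^k = c·x^i·y^j.
Substituting Z = 1: F(X, Y, 1) = -2*x**3 - x**2*y - x**2 - x*y**2 + 3*x*y + 2*x + 3*y.
Note: deg(f) ≤ deg(F) = 3; strict inequality happens when F is divisible by Z (lost terms).


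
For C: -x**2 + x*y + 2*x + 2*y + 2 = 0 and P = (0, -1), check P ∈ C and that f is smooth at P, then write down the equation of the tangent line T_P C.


Tangent line at P: x + 2*y + 2 = 0.

Step 1: f(0, -1) = 0, so P lies on C.
Step 2: partial derivatives
  f_x(x, y) = -2*x + y + 2, f_y(x, y) = x + 2.
  f_x(P) = 1, f_y(P) = 2 (gradient nonzero, so P is smooth).
Step 3: tangent line at P: 1·(x − 0) + 2·(y − -1) = 0.
Expanding: x + 2*y + 2 = 0.


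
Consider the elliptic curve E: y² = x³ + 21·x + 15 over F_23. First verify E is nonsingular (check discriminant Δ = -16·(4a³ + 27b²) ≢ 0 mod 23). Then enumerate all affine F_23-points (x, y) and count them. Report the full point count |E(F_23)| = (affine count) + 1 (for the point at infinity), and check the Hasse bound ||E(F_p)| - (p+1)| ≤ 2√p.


Affine points = {(3, 6), (3, 17), (4, 5), (4, 18), (6, 9), (6, 14), (9, 6), (9, 17), (10, 11), (10, 12), (11, 6), (11, 17), (13, 1), (13, 22), (15, 5), (15, 18), (16, 10), (16, 13), (17, 8), (17, 15), (22, 4), (22, 19)}; affine count = 22; |E(F_23)| = 23.

Discriminant check: Δ ∝ 4a³ + 27b² = 4·21³ + 27·15² = 4·9261 + 27·225 ≡ 17 (mod 23). Nonzero ⇒ E is nonsingular.
For each x ∈ F_23, compute rhs = x³ + 21·x + 15 mod 23, then count y ∈ F_23 with y² ≡ rhs.
  x = 0: rhs = 15, matching y values: none (0 points).
  x = 1: rhs = 14, matching y values: none (0 points).
  x = 2: rhs = 19, matching y values: none (0 points).
  x = 3: rhs = 13, matching y values: 6, 17 (2 points).
  x = 4: rhs = 2, matching y values: 5, 18 (2 points).
  x = 5: rhs = 15, matching y values: none (0 points).
  x = 6: rhs = 12, matching y values: 9, 14 (2 points).
  x = 7: rhs = 22, matching y values: none (0 points).
  x = 8: rhs = 5, matching y values: none (0 points).
  x = 9: rhs = 13, matching y values: 6, 17 (2 points).
  x = 10: rhs = 6, matching y values: 11, 12 (2 points).
  x = 11: rhs = 13, matching y values: 6, 17 (2 points).
  x = 12: rhs = 17, matching y values: none (0 points).
  x = 13: rhs = 1, matching y values: 1, 22 (2 points).
  x = 14: rhs = 17, matching y values: none (0 points).
  x = 15: rhs = 2, matching y values: 5, 18 (2 points).
  x = 16: rhs = 8, matching y values: 10, 13 (2 points).
  x = 17: rhs = 18, matching y values: 8, 15 (2 points).
  x = 18: rhs = 15, matching y values: none (0 points).
  x = 19: rhs = 5, matching y values: none (0 points).
  x = 20: rhs = 17, matching y values: none (0 points).
  x = 21: rhs = 11, matching y values: none (0 points).
  x = 22: rhs = 16, matching y values: 4, 19 (2 points).
Total affine count: 22.
Full point count |E(F_23)| = 22 + 1 = 23.
Hasse bound: |23 − (23+1)| = |-1| = 1 ≤ 2√23 ≈ 9.5917 ✓.
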